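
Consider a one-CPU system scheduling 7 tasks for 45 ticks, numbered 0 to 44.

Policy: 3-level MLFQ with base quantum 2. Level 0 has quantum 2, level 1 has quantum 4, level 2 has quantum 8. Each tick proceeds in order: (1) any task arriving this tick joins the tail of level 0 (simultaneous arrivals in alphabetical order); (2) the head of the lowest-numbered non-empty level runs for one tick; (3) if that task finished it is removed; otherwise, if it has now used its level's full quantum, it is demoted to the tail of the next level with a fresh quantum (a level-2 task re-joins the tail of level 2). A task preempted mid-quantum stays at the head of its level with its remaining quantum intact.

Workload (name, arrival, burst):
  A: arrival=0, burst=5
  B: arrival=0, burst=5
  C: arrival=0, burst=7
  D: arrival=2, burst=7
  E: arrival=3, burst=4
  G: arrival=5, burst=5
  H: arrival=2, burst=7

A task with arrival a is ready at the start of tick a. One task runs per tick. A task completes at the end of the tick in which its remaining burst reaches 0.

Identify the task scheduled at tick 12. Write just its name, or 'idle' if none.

running at tick 12 = G

t=0: L0/L1/L2 = ABC/-/- → run A
t=1: L0/L1/L2 = ABC/-/- → run A
t=2: L0/L1/L2 = BCDH/A/- → run B
t=3: L0/L1/L2 = BCDHE/A/- → run B
t=4: L0/L1/L2 = CDHE/AB/- → run C
t=5: L0/L1/L2 = CDHEG/AB/- → run C
t=6: L0/L1/L2 = DHEG/ABC/- → run D
t=7: L0/L1/L2 = DHEG/ABC/- → run D
t=8: L0/L1/L2 = HEG/ABCD/- → run H
t=9: L0/L1/L2 = HEG/ABCD/- → run H
t=10: L0/L1/L2 = EG/ABCDH/- → run E
t=11: L0/L1/L2 = EG/ABCDH/- → run E
t=12: L0/L1/L2 = G/ABCDHE/- → run G
t=13: L0/L1/L2 = G/ABCDHE/- → run G
t=14: L0/L1/L2 = -/ABCDHEG/- → run A
t=15: L0/L1/L2 = -/ABCDHEG/- → run A
t=16: L0/L1/L2 = -/ABCDHEG/- → run A
t=17: L0/L1/L2 = -/BCDHEG/- → run B
t=18: L0/L1/L2 = -/BCDHEG/- → run B
t=19: L0/L1/L2 = -/BCDHEG/- → run B
t=20: L0/L1/L2 = -/CDHEG/- → run C
t=21: L0/L1/L2 = -/CDHEG/- → run C
t=22: L0/L1/L2 = -/CDHEG/- → run C
t=23: L0/L1/L2 = -/CDHEG/- → run C
t=24: L0/L1/L2 = -/DHEG/C → run D
t=25: L0/L1/L2 = -/DHEG/C → run D
t=26: L0/L1/L2 = -/DHEG/C → run D
t=27: L0/L1/L2 = -/DHEG/C → run D
t=28: L0/L1/L2 = -/HEG/CD → run H
t=29: L0/L1/L2 = -/HEG/CD → run H
t=30: L0/L1/L2 = -/HEG/CD → run H
t=31: L0/L1/L2 = -/HEG/CD → run H
t=32: L0/L1/L2 = -/EG/CDH → run E
t=33: L0/L1/L2 = -/EG/CDH → run E
t=34: L0/L1/L2 = -/G/CDH → run G
t=35: L0/L1/L2 = -/G/CDH → run G
t=36: L0/L1/L2 = -/G/CDH → run G
t=37: L0/L1/L2 = -/-/CDH → run C
t=38: L0/L1/L2 = -/-/DH → run D
t=39: L0/L1/L2 = -/-/H → run H
t=40: (idle)
t=41: (idle)
t=42: (idle)
t=43: (idle)
t=44: (idle)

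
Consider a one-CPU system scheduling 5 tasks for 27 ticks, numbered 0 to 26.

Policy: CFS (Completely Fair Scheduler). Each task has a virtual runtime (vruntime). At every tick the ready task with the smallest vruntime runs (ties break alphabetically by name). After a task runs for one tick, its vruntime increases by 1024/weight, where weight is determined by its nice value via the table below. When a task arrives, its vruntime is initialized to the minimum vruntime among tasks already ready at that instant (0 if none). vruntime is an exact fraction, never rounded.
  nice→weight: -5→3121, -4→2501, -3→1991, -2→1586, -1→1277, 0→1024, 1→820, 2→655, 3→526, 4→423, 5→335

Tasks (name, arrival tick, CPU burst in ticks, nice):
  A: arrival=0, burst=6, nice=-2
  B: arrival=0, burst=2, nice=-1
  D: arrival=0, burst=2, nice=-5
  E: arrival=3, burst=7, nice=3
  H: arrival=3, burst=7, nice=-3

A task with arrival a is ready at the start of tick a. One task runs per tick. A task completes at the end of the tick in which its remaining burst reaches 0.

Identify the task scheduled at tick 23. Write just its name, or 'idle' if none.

t=0: vr[A=0 B=0 D=0] → run A
t=1: vr[A=512/793 B=0 D=0] → run B
t=2: vr[A=512/793 B=1024/1277 D=0] → run D
t=3: vr[A=512/793 B=1024/1277 D=1024/3121 E=1024/3121 H=1024/3121] → run D
t=4: vr[A=512/793 B=1024/1277 E=1024/3121 H=1024/3121] → run E
t=5: vr[A=512/793 B=1024/1277 E=1867264/820823 H=1024/3121] → run H
t=6: vr[A=512/793 B=1024/1277 E=1867264/820823 H=5234688/6213911] → run A
t=7: vr[A=1024/793 B=1024/1277 E=1867264/820823 H=5234688/6213911] → run B
t=8: vr[A=1024/793 E=1867264/820823 H=5234688/6213911] → run H
t=9: vr[A=1024/793 E=1867264/820823 H=8430592/6213911] → run A
t=10: vr[A=1536/793 E=1867264/820823 H=8430592/6213911] → run H
t=11: vr[A=1536/793 E=1867264/820823 H=11626496/6213911] → run H
t=12: vr[A=1536/793 E=1867264/820823 H=14822400/6213911] → run A
t=13: vr[A=2048/793 E=1867264/820823 H=14822400/6213911] → run E
t=14: vr[A=2048/793 E=3465216/820823 H=14822400/6213911] → run H
t=15: vr[A=2048/793 E=3465216/820823 H=18018304/6213911] → run A
t=16: vr[A=2560/793 E=3465216/820823 H=18018304/6213911] → run H
t=17: vr[A=2560/793 E=3465216/820823 H=21214208/6213911] → run A
t=18: vr[E=3465216/820823 H=21214208/6213911] → run H
t=19: vr[E=3465216/820823] → run E
t=20: vr[E=5063168/820823] → run E
t=21: vr[E=6661120/820823] → run E
t=22: vr[E=8259072/820823] → run E
t=23: vr[E=9857024/820823] → run E
t=24: (idle)
t=25: (idle)
t=26: (idle)

running at tick 23 = E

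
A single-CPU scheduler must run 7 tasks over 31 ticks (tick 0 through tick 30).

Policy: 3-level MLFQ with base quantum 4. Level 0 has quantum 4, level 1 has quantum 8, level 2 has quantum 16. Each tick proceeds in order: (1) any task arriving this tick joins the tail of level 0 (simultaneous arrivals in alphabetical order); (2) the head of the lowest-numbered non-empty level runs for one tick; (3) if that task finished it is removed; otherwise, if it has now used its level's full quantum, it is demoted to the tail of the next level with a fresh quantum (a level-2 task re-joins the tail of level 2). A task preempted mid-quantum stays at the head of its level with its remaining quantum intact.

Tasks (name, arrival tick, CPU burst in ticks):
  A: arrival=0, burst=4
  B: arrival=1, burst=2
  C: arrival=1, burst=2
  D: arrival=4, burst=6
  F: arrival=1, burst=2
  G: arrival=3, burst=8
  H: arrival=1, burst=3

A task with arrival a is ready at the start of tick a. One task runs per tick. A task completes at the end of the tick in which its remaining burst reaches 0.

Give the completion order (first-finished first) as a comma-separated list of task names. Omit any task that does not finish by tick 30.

completion order = A, B, C, F, H, G, D

t=0: L0/L1/L2 = A/-/- → run A
t=1: L0/L1/L2 = ABCFH/-/- → run A
t=2: L0/L1/L2 = ABCFH/-/- → run A
t=3: L0/L1/L2 = ABCFHG/-/- → run A
t=4: L0/L1/L2 = BCFHGD/-/- → run B
t=5: L0/L1/L2 = BCFHGD/-/- → run B
t=6: L0/L1/L2 = CFHGD/-/- → run C
t=7: L0/L1/L2 = CFHGD/-/- → run C
t=8: L0/L1/L2 = FHGD/-/- → run F
t=9: L0/L1/L2 = FHGD/-/- → run F
t=10: L0/L1/L2 = HGD/-/- → run H
t=11: L0/L1/L2 = HGD/-/- → run H
t=12: L0/L1/L2 = HGD/-/- → run H
t=13: L0/L1/L2 = GD/-/- → run G
t=14: L0/L1/L2 = GD/-/- → run G
t=15: L0/L1/L2 = GD/-/- → run G
t=16: L0/L1/L2 = GD/-/- → run G
t=17: L0/L1/L2 = D/G/- → run D
t=18: L0/L1/L2 = D/G/- → run D
t=19: L0/L1/L2 = D/G/- → run D
t=20: L0/L1/L2 = D/G/- → run D
t=21: L0/L1/L2 = -/GD/- → run G
t=22: L0/L1/L2 = -/GD/- → run G
t=23: L0/L1/L2 = -/GD/- → run G
t=24: L0/L1/L2 = -/GD/- → run G
t=25: L0/L1/L2 = -/D/- → run D
t=26: L0/L1/L2 = -/D/- → run D
t=27: (idle)
t=28: (idle)
t=29: (idle)
t=30: (idle)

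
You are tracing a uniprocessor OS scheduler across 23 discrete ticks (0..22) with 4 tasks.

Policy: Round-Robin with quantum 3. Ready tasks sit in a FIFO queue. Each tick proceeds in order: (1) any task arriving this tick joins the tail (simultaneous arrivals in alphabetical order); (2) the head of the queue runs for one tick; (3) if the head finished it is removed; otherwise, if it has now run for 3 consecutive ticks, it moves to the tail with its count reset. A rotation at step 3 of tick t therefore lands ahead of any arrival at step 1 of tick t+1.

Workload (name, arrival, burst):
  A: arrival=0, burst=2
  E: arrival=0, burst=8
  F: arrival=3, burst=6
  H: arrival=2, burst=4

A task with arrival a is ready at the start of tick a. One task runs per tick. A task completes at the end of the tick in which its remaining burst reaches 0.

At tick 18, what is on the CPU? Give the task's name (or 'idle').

running at tick 18 = E

t=0: queue=[A,E] q_used=0 → run A
t=1: queue=[A,E] q_used=1 → run A
t=2: queue=[E,H] q_used=0 → run E
t=3: queue=[E,H,F] q_used=1 → run E
t=4: queue=[E,H,F] q_used=2 → run E
t=5: queue=[H,F,E] q_used=0 → run H
t=6: queue=[H,F,E] q_used=1 → run H
t=7: queue=[H,F,E] q_used=2 → run H
t=8: queue=[F,E,H] q_used=0 → run F
t=9: queue=[F,E,H] q_used=1 → run F
t=10: queue=[F,E,H] q_used=2 → run F
t=11: queue=[E,H,F] q_used=0 → run E
t=12: queue=[E,H,F] q_used=1 → run E
t=13: queue=[E,H,F] q_used=2 → run E
t=14: queue=[H,F,E] q_used=0 → run H
t=15: queue=[F,E] q_used=0 → run F
t=16: queue=[F,E] q_used=1 → run F
t=17: queue=[F,E] q_used=2 → run F
t=18: queue=[E] q_used=0 → run E
t=19: queue=[E] q_used=1 → run E
t=20: (idle)
t=21: (idle)
t=22: (idle)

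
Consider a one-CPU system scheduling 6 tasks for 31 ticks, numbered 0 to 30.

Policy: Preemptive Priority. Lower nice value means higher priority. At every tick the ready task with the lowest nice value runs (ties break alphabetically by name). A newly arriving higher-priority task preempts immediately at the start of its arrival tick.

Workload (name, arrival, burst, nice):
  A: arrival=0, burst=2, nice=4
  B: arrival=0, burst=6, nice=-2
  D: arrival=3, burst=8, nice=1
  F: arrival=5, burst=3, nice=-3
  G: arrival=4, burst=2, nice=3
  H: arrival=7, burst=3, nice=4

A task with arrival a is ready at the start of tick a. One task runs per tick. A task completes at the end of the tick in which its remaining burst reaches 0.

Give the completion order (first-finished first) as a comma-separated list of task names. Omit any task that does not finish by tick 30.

completion order = F, B, D, G, A, H

t=0: ready={A,B} → run B
t=1: ready={A,B} → run B
t=2: ready={A,B} → run B
t=3: ready={A,B,D} → run B
t=4: ready={A,B,D,G} → run B
t=5: ready={A,B,D,F,G} → run F
t=6: ready={A,B,D,F,G} → run F
t=7: ready={A,B,D,F,G,H} → run F
t=8: ready={A,B,D,G,H} → run B
t=9: ready={A,D,G,H} → run D
t=10: ready={A,D,G,H} → run D
t=11: ready={A,D,G,H} → run D
t=12: ready={A,D,G,H} → run D
t=13: ready={A,D,G,H} → run D
t=14: ready={A,D,G,H} → run D
t=15: ready={A,D,G,H} → run D
t=16: ready={A,D,G,H} → run D
t=17: ready={A,G,H} → run G
t=18: ready={A,G,H} → run G
t=19: ready={A,H} → run A
t=20: ready={A,H} → run A
t=21: ready={H} → run H
t=22: ready={H} → run H
t=23: ready={H} → run H
t=24: (idle)
t=25: (idle)
t=26: (idle)
t=27: (idle)
t=28: (idle)
t=29: (idle)
t=30: (idle)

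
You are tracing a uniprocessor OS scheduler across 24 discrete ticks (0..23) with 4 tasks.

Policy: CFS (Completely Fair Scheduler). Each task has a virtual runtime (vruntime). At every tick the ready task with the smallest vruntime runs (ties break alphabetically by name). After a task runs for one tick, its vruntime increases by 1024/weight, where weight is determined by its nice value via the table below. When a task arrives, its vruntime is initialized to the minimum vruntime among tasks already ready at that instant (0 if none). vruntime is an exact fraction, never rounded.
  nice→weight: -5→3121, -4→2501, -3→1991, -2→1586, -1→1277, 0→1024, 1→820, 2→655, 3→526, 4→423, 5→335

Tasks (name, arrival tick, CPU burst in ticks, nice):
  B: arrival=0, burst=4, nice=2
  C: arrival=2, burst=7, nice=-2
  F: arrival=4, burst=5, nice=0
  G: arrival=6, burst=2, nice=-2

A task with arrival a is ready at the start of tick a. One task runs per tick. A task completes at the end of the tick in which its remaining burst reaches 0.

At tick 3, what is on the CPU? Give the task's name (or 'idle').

t=0: vr[B=0] → run B
t=1: vr[B=1024/655] → run B
t=2: vr[B=2048/655 C=2048/655] → run B
t=3: vr[B=3072/655 C=2048/655] → run C
t=4: vr[B=3072/655 C=1959424/519415 F=1959424/519415] → run C
t=5: vr[B=3072/655 C=2294784/519415 F=1959424/519415] → run F
t=6: vr[B=3072/655 C=2294784/519415 F=2478839/519415 G=2294784/519415] → run C
t=7: vr[B=3072/655 C=2630144/519415 F=2478839/519415 G=2294784/519415] → run G
t=8: vr[B=3072/655 C=2630144/519415 F=2478839/519415 G=2630144/519415] → run B
t=9: vr[C=2630144/519415 F=2478839/519415 G=2630144/519415] → run F
t=10: vr[C=2630144/519415 F=2998254/519415 G=2630144/519415] → run C
t=11: vr[C=2965504/519415 F=2998254/519415 G=2630144/519415] → run G
t=12: vr[C=2965504/519415 F=2998254/519415] → run C
t=13: vr[C=3300864/519415 F=2998254/519415] → run F
t=14: vr[C=3300864/519415 F=3517669/519415] → run C
t=15: vr[C=3636224/519415 F=3517669/519415] → run F
t=16: vr[C=3636224/519415 F=4037084/519415] → run C
t=17: vr[F=4037084/519415] → run F
t=18: (idle)
t=19: (idle)
t=20: (idle)
t=21: (idle)
t=22: (idle)
t=23: (idle)

running at tick 3 = C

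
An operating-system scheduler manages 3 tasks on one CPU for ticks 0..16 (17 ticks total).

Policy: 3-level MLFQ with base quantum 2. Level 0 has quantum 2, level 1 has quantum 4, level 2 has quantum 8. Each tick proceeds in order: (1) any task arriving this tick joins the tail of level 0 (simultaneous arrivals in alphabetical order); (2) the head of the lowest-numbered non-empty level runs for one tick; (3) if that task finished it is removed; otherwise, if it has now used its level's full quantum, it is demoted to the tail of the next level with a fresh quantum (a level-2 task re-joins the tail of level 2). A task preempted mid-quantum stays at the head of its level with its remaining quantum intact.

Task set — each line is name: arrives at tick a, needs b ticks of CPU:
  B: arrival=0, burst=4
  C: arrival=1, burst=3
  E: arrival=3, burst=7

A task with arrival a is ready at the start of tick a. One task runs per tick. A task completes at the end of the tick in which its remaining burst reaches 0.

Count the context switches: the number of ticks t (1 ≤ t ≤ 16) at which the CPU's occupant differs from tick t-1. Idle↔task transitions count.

t=0: L0/L1/L2 = B/-/- → run B
t=1: L0/L1/L2 = BC/-/- → run B
t=2: L0/L1/L2 = C/B/- → run C
t=3: L0/L1/L2 = CE/B/- → run C
t=4: L0/L1/L2 = E/BC/- → run E
t=5: L0/L1/L2 = E/BC/- → run E
t=6: L0/L1/L2 = -/BCE/- → run B
t=7: L0/L1/L2 = -/BCE/- → run B
t=8: L0/L1/L2 = -/CE/- → run C
t=9: L0/L1/L2 = -/E/- → run E
t=10: L0/L1/L2 = -/E/- → run E
t=11: L0/L1/L2 = -/E/- → run E
t=12: L0/L1/L2 = -/E/- → run E
t=13: L0/L1/L2 = -/-/E → run E
t=14: (idle)
t=15: (idle)
t=16: (idle)

context switches = 6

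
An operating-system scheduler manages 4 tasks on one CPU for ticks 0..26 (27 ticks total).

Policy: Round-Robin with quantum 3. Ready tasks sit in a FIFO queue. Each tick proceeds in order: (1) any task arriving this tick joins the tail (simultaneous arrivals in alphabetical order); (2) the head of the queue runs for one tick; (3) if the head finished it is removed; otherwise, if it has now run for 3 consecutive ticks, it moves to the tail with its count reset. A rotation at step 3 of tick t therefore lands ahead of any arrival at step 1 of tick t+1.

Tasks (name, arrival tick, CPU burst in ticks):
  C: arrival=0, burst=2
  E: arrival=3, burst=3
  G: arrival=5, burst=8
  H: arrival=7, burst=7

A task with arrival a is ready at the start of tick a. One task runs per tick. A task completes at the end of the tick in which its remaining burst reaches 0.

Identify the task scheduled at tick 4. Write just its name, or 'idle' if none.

running at tick 4 = E

t=0: queue=[C] q_used=0 → run C
t=1: queue=[C] q_used=1 → run C
t=2: (idle)
t=3: queue=[E] q_used=0 → run E
t=4: queue=[E] q_used=1 → run E
t=5: queue=[E,G] q_used=2 → run E
t=6: queue=[G] q_used=0 → run G
t=7: queue=[G,H] q_used=1 → run G
t=8: queue=[G,H] q_used=2 → run G
t=9: queue=[H,G] q_used=0 → run H
t=10: queue=[H,G] q_used=1 → run H
t=11: queue=[H,G] q_used=2 → run H
t=12: queue=[G,H] q_used=0 → run G
t=13: queue=[G,H] q_used=1 → run G
t=14: queue=[G,H] q_used=2 → run G
t=15: queue=[H,G] q_used=0 → run H
t=16: queue=[H,G] q_used=1 → run H
t=17: queue=[H,G] q_used=2 → run H
t=18: queue=[G,H] q_used=0 → run G
t=19: queue=[G,H] q_used=1 → run G
t=20: queue=[H] q_used=0 → run H
t=21: (idle)
t=22: (idle)
t=23: (idle)
t=24: (idle)
t=25: (idle)
t=26: (idle)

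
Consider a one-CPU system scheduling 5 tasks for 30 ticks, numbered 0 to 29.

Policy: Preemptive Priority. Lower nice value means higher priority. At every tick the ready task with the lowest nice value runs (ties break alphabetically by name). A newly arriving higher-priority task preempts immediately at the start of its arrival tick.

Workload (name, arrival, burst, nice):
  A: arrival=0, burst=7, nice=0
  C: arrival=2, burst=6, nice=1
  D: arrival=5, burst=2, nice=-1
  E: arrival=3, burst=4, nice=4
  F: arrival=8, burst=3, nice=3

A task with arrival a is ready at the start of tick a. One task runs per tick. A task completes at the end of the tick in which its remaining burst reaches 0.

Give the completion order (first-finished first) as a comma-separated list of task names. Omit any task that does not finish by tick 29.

completion order = D, A, C, F, E

t=0: ready={A} → run A
t=1: ready={A} → run A
t=2: ready={A,C} → run A
t=3: ready={A,C,E} → run A
t=4: ready={A,C,E} → run A
t=5: ready={A,C,D,E} → run D
t=6: ready={A,C,D,E} → run D
t=7: ready={A,C,E} → run A
t=8: ready={A,C,E,F} → run A
t=9: ready={C,E,F} → run C
t=10: ready={C,E,F} → run C
t=11: ready={C,E,F} → run C
t=12: ready={C,E,F} → run C
t=13: ready={C,E,F} → run C
t=14: ready={C,E,F} → run C
t=15: ready={E,F} → run F
t=16: ready={E,F} → run F
t=17: ready={E,F} → run F
t=18: ready={E} → run E
t=19: ready={E} → run E
t=20: ready={E} → run E
t=21: ready={E} → run E
t=22: (idle)
t=23: (idle)
t=24: (idle)
t=25: (idle)
t=26: (idle)
t=27: (idle)
t=28: (idle)
t=29: (idle)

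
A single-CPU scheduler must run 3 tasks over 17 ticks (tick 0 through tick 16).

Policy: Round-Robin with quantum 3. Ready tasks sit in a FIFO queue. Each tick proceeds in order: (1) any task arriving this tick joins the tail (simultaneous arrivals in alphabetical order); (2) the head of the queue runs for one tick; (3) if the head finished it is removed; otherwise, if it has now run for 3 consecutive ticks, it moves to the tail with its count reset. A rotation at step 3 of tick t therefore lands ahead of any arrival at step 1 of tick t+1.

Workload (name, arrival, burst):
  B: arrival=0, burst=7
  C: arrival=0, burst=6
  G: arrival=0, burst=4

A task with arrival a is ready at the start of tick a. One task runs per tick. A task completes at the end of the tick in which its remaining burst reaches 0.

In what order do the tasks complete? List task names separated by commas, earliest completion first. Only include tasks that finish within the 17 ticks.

t=0: queue=[B,C,G] q_used=0 → run B
t=1: queue=[B,C,G] q_used=1 → run B
t=2: queue=[B,C,G] q_used=2 → run B
t=3: queue=[C,G,B] q_used=0 → run C
t=4: queue=[C,G,B] q_used=1 → run C
t=5: queue=[C,G,B] q_used=2 → run C
t=6: queue=[G,B,C] q_used=0 → run G
t=7: queue=[G,B,C] q_used=1 → run G
t=8: queue=[G,B,C] q_used=2 → run G
t=9: queue=[B,C,G] q_used=0 → run B
t=10: queue=[B,C,G] q_used=1 → run B
t=11: queue=[B,C,G] q_used=2 → run B
t=12: queue=[C,G,B] q_used=0 → run C
t=13: queue=[C,G,B] q_used=1 → run C
t=14: queue=[C,G,B] q_used=2 → run C
t=15: queue=[G,B] q_used=0 → run G
t=16: queue=[B] q_used=0 → run B

completion order = C, G, B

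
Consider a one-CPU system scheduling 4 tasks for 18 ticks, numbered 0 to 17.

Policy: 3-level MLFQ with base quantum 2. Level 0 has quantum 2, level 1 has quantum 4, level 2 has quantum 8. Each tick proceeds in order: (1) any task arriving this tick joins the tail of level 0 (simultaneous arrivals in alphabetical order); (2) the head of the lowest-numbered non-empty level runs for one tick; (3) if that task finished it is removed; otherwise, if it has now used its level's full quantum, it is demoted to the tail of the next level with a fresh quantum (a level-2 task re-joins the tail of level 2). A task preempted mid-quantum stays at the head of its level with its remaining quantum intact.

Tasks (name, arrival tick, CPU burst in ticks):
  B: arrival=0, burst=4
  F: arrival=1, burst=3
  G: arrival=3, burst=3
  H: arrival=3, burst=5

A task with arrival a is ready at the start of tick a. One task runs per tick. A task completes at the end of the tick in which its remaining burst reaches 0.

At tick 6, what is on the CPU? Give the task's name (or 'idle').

running at tick 6 = H

t=0: L0/L1/L2 = B/-/- → run B
t=1: L0/L1/L2 = BF/-/- → run B
t=2: L0/L1/L2 = F/B/- → run F
t=3: L0/L1/L2 = FGH/B/- → run F
t=4: L0/L1/L2 = GH/BF/- → run G
t=5: L0/L1/L2 = GH/BF/- → run G
t=6: L0/L1/L2 = H/BFG/- → run H
t=7: L0/L1/L2 = H/BFG/- → run H
t=8: L0/L1/L2 = -/BFGH/- → run B
t=9: L0/L1/L2 = -/BFGH/- → run B
t=10: L0/L1/L2 = -/FGH/- → run F
t=11: L0/L1/L2 = -/GH/- → run G
t=12: L0/L1/L2 = -/H/- → run H
t=13: L0/L1/L2 = -/H/- → run H
t=14: L0/L1/L2 = -/H/- → run H
t=15: (idle)
t=16: (idle)
t=17: (idle)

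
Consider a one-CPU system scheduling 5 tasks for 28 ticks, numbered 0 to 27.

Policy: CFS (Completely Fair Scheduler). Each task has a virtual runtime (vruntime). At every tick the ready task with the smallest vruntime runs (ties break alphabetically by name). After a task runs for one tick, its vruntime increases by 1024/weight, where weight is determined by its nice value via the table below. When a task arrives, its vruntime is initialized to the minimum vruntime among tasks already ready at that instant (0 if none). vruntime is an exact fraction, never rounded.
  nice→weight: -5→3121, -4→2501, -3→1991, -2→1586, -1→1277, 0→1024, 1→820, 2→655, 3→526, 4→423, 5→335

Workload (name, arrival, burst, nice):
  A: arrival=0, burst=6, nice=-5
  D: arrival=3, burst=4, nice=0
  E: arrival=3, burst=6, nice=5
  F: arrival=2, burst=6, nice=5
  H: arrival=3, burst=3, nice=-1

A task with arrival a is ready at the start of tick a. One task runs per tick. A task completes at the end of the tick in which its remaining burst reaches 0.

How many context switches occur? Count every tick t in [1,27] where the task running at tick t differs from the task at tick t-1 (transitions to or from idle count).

t=0: vr[A=0] → run A
t=1: vr[A=1024/3121] → run A
t=2: vr[A=2048/3121 F=2048/3121] → run A
t=3: vr[A=3072/3121 D=2048/3121 E=2048/3121 F=2048/3121 H=2048/3121] → run D
t=4: vr[A=3072/3121 D=5169/3121 E=2048/3121 F=2048/3121 H=2048/3121] → run E
t=5: vr[A=3072/3121 D=5169/3121 E=3881984/1045535 F=2048/3121 H=2048/3121] → run F
t=6: vr[A=3072/3121 D=5169/3121 E=3881984/1045535 F=3881984/1045535 H=2048/3121] → run H
t=7: vr[A=3072/3121 D=5169/3121 E=3881984/1045535 F=3881984/1045535 H=5811200/3985517] → run A
t=8: vr[A=4096/3121 D=5169/3121 E=3881984/1045535 F=3881984/1045535 H=5811200/3985517] → run A
t=9: vr[A=5120/3121 D=5169/3121 E=3881984/1045535 F=3881984/1045535 H=5811200/3985517] → run H
t=10: vr[A=5120/3121 D=5169/3121 E=3881984/1045535 F=3881984/1045535 H=9007104/3985517] → run A
t=11: vr[D=5169/3121 E=3881984/1045535 F=3881984/1045535 H=9007104/3985517] → run D
t=12: vr[D=8290/3121 E=3881984/1045535 F=3881984/1045535 H=9007104/3985517] → run H
t=13: vr[D=8290/3121 E=3881984/1045535 F=3881984/1045535] → run D
t=14: vr[D=11411/3121 E=3881984/1045535 F=3881984/1045535] → run D
t=15: vr[E=3881984/1045535 F=3881984/1045535] → run E
t=16: vr[E=7077888/1045535 F=3881984/1045535] → run F
t=17: vr[E=7077888/1045535 F=7077888/1045535] → run E
t=18: vr[E=10273792/1045535 F=7077888/1045535] → run F
t=19: vr[E=10273792/1045535 F=10273792/1045535] → run E
t=20: vr[E=13469696/1045535 F=10273792/1045535] → run F
t=21: vr[E=13469696/1045535 F=13469696/1045535] → run E
t=22: vr[E=3333120/209107 F=13469696/1045535] → run F
t=23: vr[E=3333120/209107 F=3333120/209107] → run E
t=24: vr[F=3333120/209107] → run F
t=25: (idle)
t=26: (idle)
t=27: (idle)

context switches = 21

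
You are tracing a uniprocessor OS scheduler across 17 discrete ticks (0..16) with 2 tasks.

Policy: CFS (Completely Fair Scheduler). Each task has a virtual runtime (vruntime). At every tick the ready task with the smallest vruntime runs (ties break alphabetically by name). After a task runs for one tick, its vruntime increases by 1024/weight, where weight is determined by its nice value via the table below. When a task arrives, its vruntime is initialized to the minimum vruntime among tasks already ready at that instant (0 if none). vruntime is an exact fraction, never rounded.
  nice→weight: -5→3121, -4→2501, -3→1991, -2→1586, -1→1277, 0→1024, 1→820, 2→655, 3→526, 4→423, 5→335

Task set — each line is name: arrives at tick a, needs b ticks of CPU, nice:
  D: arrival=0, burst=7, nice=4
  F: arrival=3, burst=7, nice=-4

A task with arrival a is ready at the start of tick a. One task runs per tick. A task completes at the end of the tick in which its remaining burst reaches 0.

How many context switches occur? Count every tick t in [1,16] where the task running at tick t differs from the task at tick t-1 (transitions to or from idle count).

context switches = 5

t=0: vr[D=0] → run D
t=1: vr[D=1024/423] → run D
t=2: vr[D=2048/423] → run D
t=3: vr[D=1024/141 F=1024/141] → run D
t=4: vr[D=4096/423 F=1024/141] → run F
t=5: vr[D=4096/423 F=2705408/352641] → run F
t=6: vr[D=4096/423 F=2849792/352641] → run F
t=7: vr[D=4096/423 F=2994176/352641] → run F
t=8: vr[D=4096/423 F=3138560/352641] → run F
t=9: vr[D=4096/423 F=3282944/352641] → run F
t=10: vr[D=4096/423 F=3427328/352641] → run D
t=11: vr[D=5120/423 F=3427328/352641] → run F
t=12: vr[D=5120/423] → run D
t=13: vr[D=2048/141] → run D
t=14: (idle)
t=15: (idle)
t=16: (idle)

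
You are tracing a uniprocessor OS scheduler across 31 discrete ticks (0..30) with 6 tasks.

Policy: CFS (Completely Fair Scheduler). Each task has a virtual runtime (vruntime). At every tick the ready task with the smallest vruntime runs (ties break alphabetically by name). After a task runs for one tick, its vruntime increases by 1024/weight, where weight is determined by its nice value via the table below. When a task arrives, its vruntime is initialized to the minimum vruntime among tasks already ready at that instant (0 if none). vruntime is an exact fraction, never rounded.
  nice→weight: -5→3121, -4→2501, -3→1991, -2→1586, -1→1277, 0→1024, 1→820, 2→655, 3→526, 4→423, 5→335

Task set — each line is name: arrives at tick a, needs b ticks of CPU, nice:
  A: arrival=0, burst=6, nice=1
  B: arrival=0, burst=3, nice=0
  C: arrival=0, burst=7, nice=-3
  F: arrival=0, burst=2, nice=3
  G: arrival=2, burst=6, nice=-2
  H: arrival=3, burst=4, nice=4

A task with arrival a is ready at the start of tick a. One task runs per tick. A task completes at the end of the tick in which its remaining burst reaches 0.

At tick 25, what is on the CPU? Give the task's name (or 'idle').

running at tick 25 = A

t=0: vr[A=0 B=0 C=0 F=0] → run A
t=1: vr[A=256/205 B=0 C=0 F=0] → run B
t=2: vr[A=256/205 B=1 C=0 F=0 G=0] → run C
t=3: vr[A=256/205 B=1 C=1024/1991 F=0 G=0 H=0] → run F
t=4: vr[A=256/205 B=1 C=1024/1991 F=512/263 G=0 H=0] → run G
t=5: vr[A=256/205 B=1 C=1024/1991 F=512/263 G=512/793 H=0] → run H
t=6: vr[A=256/205 B=1 C=1024/1991 F=512/263 G=512/793 H=1024/423] → run C
t=7: vr[A=256/205 B=1 C=2048/1991 F=512/263 G=512/793 H=1024/423] → run G
t=8: vr[A=256/205 B=1 C=2048/1991 F=512/263 G=1024/793 H=1024/423] → run B
t=9: vr[A=256/205 B=2 C=2048/1991 F=512/263 G=1024/793 H=1024/423] → run C
t=10: vr[A=256/205 B=2 C=3072/1991 F=512/263 G=1024/793 H=1024/423] → run A
t=11: vr[A=512/205 B=2 C=3072/1991 F=512/263 G=1024/793 H=1024/423] → run G
t=12: vr[A=512/205 B=2 C=3072/1991 F=512/263 G=1536/793 H=1024/423] → run C
t=13: vr[A=512/205 B=2 C=4096/1991 F=512/263 G=1536/793 H=1024/423] → run G
t=14: vr[A=512/205 B=2 C=4096/1991 F=512/263 G=2048/793 H=1024/423] → run F
t=15: vr[A=512/205 B=2 C=4096/1991 G=2048/793 H=1024/423] → run B
t=16: vr[A=512/205 C=4096/1991 G=2048/793 H=1024/423] → run C
t=17: vr[A=512/205 C=5120/1991 G=2048/793 H=1024/423] → run H
t=18: vr[A=512/205 C=5120/1991 G=2048/793 H=2048/423] → run A
t=19: vr[A=768/205 C=5120/1991 G=2048/793 H=2048/423] → run C
t=20: vr[A=768/205 C=6144/1991 G=2048/793 H=2048/423] → run G
t=21: vr[A=768/205 C=6144/1991 G=2560/793 H=2048/423] → run C
t=22: vr[A=768/205 G=2560/793 H=2048/423] → run G
t=23: vr[A=768/205 H=2048/423] → run A
t=24: vr[A=1024/205 H=2048/423] → run H
t=25: vr[A=1024/205 H=1024/141] → run A
t=26: vr[A=256/41 H=1024/141] → run A
t=27: vr[H=1024/141] → run H
t=28: (idle)
t=29: (idle)
t=30: (idle)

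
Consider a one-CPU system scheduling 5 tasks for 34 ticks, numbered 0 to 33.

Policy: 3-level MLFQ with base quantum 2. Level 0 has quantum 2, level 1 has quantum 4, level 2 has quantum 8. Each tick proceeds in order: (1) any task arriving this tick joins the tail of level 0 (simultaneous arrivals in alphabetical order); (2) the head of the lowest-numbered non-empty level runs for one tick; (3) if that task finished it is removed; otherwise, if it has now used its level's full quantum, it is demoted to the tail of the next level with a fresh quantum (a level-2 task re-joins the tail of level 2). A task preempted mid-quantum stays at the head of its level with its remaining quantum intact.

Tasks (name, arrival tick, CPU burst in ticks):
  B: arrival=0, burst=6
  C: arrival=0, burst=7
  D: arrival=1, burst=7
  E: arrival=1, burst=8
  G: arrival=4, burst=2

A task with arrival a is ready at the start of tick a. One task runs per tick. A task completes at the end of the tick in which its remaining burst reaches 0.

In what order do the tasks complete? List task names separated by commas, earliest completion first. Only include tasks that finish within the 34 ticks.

completion order = G, B, C, D, E

t=0: L0/L1/L2 = BC/-/- → run B
t=1: L0/L1/L2 = BCDE/-/- → run B
t=2: L0/L1/L2 = CDE/B/- → run C
t=3: L0/L1/L2 = CDE/B/- → run C
t=4: L0/L1/L2 = DEG/BC/- → run D
t=5: L0/L1/L2 = DEG/BC/- → run D
t=6: L0/L1/L2 = EG/BCD/- → run E
t=7: L0/L1/L2 = EG/BCD/- → run E
t=8: L0/L1/L2 = G/BCDE/- → run G
t=9: L0/L1/L2 = G/BCDE/- → run G
t=10: L0/L1/L2 = -/BCDE/- → run B
t=11: L0/L1/L2 = -/BCDE/- → run B
t=12: L0/L1/L2 = -/BCDE/- → run B
t=13: L0/L1/L2 = -/BCDE/- → run B
t=14: L0/L1/L2 = -/CDE/- → run C
t=15: L0/L1/L2 = -/CDE/- → run C
t=16: L0/L1/L2 = -/CDE/- → run C
t=17: L0/L1/L2 = -/CDE/- → run C
t=18: L0/L1/L2 = -/DE/C → run D
t=19: L0/L1/L2 = -/DE/C → run D
t=20: L0/L1/L2 = -/DE/C → run D
t=21: L0/L1/L2 = -/DE/C → run D
t=22: L0/L1/L2 = -/E/CD → run E
t=23: L0/L1/L2 = -/E/CD → run E
t=24: L0/L1/L2 = -/E/CD → run E
t=25: L0/L1/L2 = -/E/CD → run E
t=26: L0/L1/L2 = -/-/CDE → run C
t=27: L0/L1/L2 = -/-/DE → run D
t=28: L0/L1/L2 = -/-/E → run E
t=29: L0/L1/L2 = -/-/E → run E
t=30: (idle)
t=31: (idle)
t=32: (idle)
t=33: (idle)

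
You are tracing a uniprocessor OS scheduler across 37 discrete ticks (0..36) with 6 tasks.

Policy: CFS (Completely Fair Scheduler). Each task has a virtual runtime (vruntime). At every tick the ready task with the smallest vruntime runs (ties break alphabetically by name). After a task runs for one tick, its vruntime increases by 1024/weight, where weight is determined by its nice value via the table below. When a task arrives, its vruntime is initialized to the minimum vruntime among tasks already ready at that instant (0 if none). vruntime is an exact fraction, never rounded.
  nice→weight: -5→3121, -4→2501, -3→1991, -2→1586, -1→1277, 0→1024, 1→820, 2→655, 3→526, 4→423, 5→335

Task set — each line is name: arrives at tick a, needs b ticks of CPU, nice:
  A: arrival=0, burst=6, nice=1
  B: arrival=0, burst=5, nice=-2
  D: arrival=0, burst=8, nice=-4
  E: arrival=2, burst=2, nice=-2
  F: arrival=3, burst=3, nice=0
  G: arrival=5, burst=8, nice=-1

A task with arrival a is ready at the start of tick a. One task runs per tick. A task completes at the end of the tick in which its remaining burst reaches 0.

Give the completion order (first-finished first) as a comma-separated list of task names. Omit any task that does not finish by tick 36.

t=0: vr[A=0 B=0 D=0] → run A
t=1: vr[A=256/205 B=0 D=0] → run B
t=2: vr[A=256/205 B=512/793 D=0 E=0] → run D
t=3: vr[A=256/205 B=512/793 D=1024/2501 E=0 F=0] → run E
t=4: vr[A=256/205 B=512/793 D=1024/2501 E=512/793 F=0] → run F
t=5: vr[A=256/205 B=512/793 D=1024/2501 E=512/793 F=1 G=1024/2501] → run D
t=6: vr[A=256/205 B=512/793 D=2048/2501 E=512/793 F=1 G=1024/2501] → run G
t=7: vr[A=256/205 B=512/793 D=2048/2501 E=512/793 F=1 G=3868672/3193777] → run B
t=8: vr[A=256/205 B=1024/793 D=2048/2501 E=512/793 F=1 G=3868672/3193777] → run E
t=9: vr[A=256/205 B=1024/793 D=2048/2501 F=1 G=3868672/3193777] → run D
t=10: vr[A=256/205 B=1024/793 D=3072/2501 F=1 G=3868672/3193777] → run F
t=11: vr[A=256/205 B=1024/793 D=3072/2501 F=2 G=3868672/3193777] → run G
t=12: vr[A=256/205 B=1024/793 D=3072/2501 F=2 G=6429696/3193777] → run D
t=13: vr[A=256/205 B=1024/793 D=4096/2501 F=2 G=6429696/3193777] → run A
t=14: vr[A=512/205 B=1024/793 D=4096/2501 F=2 G=6429696/3193777] → run B
t=15: vr[A=512/205 B=1536/793 D=4096/2501 F=2 G=6429696/3193777] → run D
t=16: vr[A=512/205 B=1536/793 D=5120/2501 F=2 G=6429696/3193777] → run B
t=17: vr[A=512/205 B=2048/793 D=5120/2501 F=2 G=6429696/3193777] → run F
t=18: vr[A=512/205 B=2048/793 D=5120/2501 G=6429696/3193777] → run G
t=19: vr[A=512/205 B=2048/793 D=5120/2501 G=8990720/3193777] → run D
t=20: vr[A=512/205 B=2048/793 D=6144/2501 G=8990720/3193777] → run D
t=21: vr[A=512/205 B=2048/793 D=7168/2501 G=8990720/3193777] → run A
t=22: vr[A=768/205 B=2048/793 D=7168/2501 G=8990720/3193777] → run B
t=23: vr[A=768/205 D=7168/2501 G=8990720/3193777] → run G
t=24: vr[A=768/205 D=7168/2501 G=11551744/3193777] → run D
t=25: vr[A=768/205 G=11551744/3193777] → run G
t=26: vr[A=768/205 G=14112768/3193777] → run A
t=27: vr[A=1024/205 G=14112768/3193777] → run G
t=28: vr[A=1024/205 G=16673792/3193777] → run A
t=29: vr[A=256/41 G=16673792/3193777] → run G
t=30: vr[A=256/41 G=19234816/3193777] → run G
t=31: vr[A=256/41] → run A
t=32: (idle)
t=33: (idle)
t=34: (idle)
t=35: (idle)
t=36: (idle)

completion order = E, F, B, D, G, A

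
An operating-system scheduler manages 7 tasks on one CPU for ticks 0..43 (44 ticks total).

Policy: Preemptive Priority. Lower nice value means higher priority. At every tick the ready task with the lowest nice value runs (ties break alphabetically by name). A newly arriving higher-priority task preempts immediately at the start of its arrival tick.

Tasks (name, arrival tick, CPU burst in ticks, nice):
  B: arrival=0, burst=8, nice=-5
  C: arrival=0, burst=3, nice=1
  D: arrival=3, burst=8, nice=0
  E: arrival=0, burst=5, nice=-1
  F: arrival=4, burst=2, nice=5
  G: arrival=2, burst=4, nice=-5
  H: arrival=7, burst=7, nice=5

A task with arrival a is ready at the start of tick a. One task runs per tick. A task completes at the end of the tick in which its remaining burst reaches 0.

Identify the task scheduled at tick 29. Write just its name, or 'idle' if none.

running at tick 29 = F

t=0: ready={B,C,E} → run B
t=1: ready={B,C,E} → run B
t=2: ready={B,C,E,G} → run B
t=3: ready={B,C,D,E,G} → run B
t=4: ready={B,C,D,E,F,G} → run B
t=5: ready={B,C,D,E,F,G} → run B
t=6: ready={B,C,D,E,F,G} → run B
t=7: ready={B,C,D,E,F,G,H} → run B
t=8: ready={C,D,E,F,G,H} → run G
t=9: ready={C,D,E,F,G,H} → run G
t=10: ready={C,D,E,F,G,H} → run G
t=11: ready={C,D,E,F,G,H} → run G
t=12: ready={C,D,E,F,H} → run E
t=13: ready={C,D,E,F,H} → run E
t=14: ready={C,D,E,F,H} → run E
t=15: ready={C,D,E,F,H} → run E
t=16: ready={C,D,E,F,H} → run E
t=17: ready={C,D,F,H} → run D
t=18: ready={C,D,F,H} → run D
t=19: ready={C,D,F,H} → run D
t=20: ready={C,D,F,H} → run D
t=21: ready={C,D,F,H} → run D
t=22: ready={C,D,F,H} → run D
t=23: ready={C,D,F,H} → run D
t=24: ready={C,D,F,H} → run D
t=25: ready={C,F,H} → run C
t=26: ready={C,F,H} → run C
t=27: ready={C,F,H} → run C
t=28: ready={F,H} → run F
t=29: ready={F,H} → run F
t=30: ready={H} → run H
t=31: ready={H} → run H
t=32: ready={H} → run H
t=33: ready={H} → run H
t=34: ready={H} → run H
t=35: ready={H} → run H
t=36: ready={H} → run H
t=37: (idle)
t=38: (idle)
t=39: (idle)
t=40: (idle)
t=41: (idle)
t=42: (idle)
t=43: (idle)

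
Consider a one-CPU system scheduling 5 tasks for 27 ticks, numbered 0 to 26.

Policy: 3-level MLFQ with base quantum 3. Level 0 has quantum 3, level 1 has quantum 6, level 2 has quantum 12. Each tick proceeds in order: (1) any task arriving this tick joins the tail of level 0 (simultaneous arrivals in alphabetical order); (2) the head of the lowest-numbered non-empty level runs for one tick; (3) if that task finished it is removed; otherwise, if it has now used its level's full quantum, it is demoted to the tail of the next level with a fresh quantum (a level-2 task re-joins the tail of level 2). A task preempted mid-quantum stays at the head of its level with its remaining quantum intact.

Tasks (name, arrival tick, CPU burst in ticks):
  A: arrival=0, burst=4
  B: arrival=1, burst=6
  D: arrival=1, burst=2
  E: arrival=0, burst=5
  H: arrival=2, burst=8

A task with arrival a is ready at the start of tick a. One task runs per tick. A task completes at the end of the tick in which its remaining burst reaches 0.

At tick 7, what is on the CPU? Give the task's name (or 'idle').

running at tick 7 = B

t=0: L0/L1/L2 = AE/-/- → run A
t=1: L0/L1/L2 = AEBD/-/- → run A
t=2: L0/L1/L2 = AEBDH/-/- → run A
t=3: L0/L1/L2 = EBDH/A/- → run E
t=4: L0/L1/L2 = EBDH/A/- → run E
t=5: L0/L1/L2 = EBDH/A/- → run E
t=6: L0/L1/L2 = BDH/AE/- → run B
t=7: L0/L1/L2 = BDH/AE/- → run B
t=8: L0/L1/L2 = BDH/AE/- → run B
t=9: L0/L1/L2 = DH/AEB/- → run D
t=10: L0/L1/L2 = DH/AEB/- → run D
t=11: L0/L1/L2 = H/AEB/- → run H
t=12: L0/L1/L2 = H/AEB/- → run H
t=13: L0/L1/L2 = H/AEB/- → run H
t=14: L0/L1/L2 = -/AEBH/- → run A
t=15: L0/L1/L2 = -/EBH/- → run E
t=16: L0/L1/L2 = -/EBH/- → run E
t=17: L0/L1/L2 = -/BH/- → run B
t=18: L0/L1/L2 = -/BH/- → run B
t=19: L0/L1/L2 = -/BH/- → run B
t=20: L0/L1/L2 = -/H/- → run H
t=21: L0/L1/L2 = -/H/- → run H
t=22: L0/L1/L2 = -/H/- → run H
t=23: L0/L1/L2 = -/H/- → run H
t=24: L0/L1/L2 = -/H/- → run H
t=25: (idle)
t=26: (idle)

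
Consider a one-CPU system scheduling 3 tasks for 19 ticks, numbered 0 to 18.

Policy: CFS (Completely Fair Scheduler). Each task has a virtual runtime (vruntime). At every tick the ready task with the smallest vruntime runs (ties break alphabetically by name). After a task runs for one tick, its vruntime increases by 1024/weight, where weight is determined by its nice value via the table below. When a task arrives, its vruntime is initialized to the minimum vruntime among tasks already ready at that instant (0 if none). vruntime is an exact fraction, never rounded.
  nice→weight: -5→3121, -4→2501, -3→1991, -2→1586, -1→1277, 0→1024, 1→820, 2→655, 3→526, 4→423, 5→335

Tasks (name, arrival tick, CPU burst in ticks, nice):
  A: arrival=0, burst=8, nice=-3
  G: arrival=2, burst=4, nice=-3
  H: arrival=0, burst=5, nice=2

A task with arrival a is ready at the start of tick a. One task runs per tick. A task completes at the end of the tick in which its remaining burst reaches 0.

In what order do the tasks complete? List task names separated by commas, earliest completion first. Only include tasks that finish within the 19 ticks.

completion order = G, A, H

t=0: vr[A=0 H=0] → run A
t=1: vr[A=1024/1991 H=0] → run H
t=2: vr[A=1024/1991 G=1024/1991 H=1024/655] → run A
t=3: vr[A=2048/1991 G=1024/1991 H=1024/655] → run G
t=4: vr[A=2048/1991 G=2048/1991 H=1024/655] → run A
t=5: vr[A=3072/1991 G=2048/1991 H=1024/655] → run G
t=6: vr[A=3072/1991 G=3072/1991 H=1024/655] → run A
t=7: vr[A=4096/1991 G=3072/1991 H=1024/655] → run G
t=8: vr[A=4096/1991 G=4096/1991 H=1024/655] → run H
t=9: vr[A=4096/1991 G=4096/1991 H=2048/655] → run A
t=10: vr[A=5120/1991 G=4096/1991 H=2048/655] → run G
t=11: vr[A=5120/1991 H=2048/655] → run A
t=12: vr[A=6144/1991 H=2048/655] → run A
t=13: vr[A=7168/1991 H=2048/655] → run H
t=14: vr[A=7168/1991 H=3072/655] → run A
t=15: vr[H=3072/655] → run H
t=16: vr[H=4096/655] → run H
t=17: (idle)
t=18: (idle)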